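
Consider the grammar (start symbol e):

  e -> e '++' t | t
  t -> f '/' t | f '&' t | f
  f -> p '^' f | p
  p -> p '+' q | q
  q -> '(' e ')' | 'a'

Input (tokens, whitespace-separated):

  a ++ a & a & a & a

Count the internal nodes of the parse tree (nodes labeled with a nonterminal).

22

[e [e [t [f [p [q a]]]]] ++ [t [f [p [q a]]] & [t [f [p [q a]]] & [t [f [p [q a]]] & [t [f [p [q a]]]]]]]]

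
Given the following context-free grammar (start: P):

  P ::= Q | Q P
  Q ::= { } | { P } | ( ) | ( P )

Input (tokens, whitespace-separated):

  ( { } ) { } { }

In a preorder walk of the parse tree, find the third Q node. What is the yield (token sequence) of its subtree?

[P [Q ( [P [Q { }]] )] [P [Q { }] [P [Q { }]]]]

{ }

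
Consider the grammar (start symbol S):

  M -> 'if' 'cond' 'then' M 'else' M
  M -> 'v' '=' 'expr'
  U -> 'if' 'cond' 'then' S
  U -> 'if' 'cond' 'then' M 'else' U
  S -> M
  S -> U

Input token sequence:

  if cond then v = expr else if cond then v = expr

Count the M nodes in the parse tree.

[S [U if cond then [M v = expr] else [U if cond then [S [M v = expr]]]]]

2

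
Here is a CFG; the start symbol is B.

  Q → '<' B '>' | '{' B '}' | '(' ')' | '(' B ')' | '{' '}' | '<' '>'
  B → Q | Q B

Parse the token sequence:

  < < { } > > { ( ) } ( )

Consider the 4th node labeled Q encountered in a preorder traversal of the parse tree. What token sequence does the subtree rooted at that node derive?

[B [Q < [B [Q < [B [Q { }]] >]] >] [B [Q { [B [Q ( )]] }] [B [Q ( )]]]]

{ ( ) }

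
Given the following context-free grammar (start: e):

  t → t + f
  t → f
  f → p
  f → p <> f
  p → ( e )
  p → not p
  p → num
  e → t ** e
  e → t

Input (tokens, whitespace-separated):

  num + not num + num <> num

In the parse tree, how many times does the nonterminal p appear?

[e [t [t [t [f [p num]]] + [f [p not [p num]]]] + [f [p num] <> [f [p num]]]]]

5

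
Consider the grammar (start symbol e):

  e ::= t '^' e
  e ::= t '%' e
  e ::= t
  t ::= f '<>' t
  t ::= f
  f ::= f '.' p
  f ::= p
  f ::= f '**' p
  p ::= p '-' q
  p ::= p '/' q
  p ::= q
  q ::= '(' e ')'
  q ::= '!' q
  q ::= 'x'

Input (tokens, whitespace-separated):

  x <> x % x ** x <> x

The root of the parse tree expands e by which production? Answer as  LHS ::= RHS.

e ::= t '%' e

[e [t [f [p [q x]]] <> [t [f [p [q x]]]]] % [e [t [f [f [p [q x]]] ** [p [q x]]] <> [t [f [p [q x]]]]]]]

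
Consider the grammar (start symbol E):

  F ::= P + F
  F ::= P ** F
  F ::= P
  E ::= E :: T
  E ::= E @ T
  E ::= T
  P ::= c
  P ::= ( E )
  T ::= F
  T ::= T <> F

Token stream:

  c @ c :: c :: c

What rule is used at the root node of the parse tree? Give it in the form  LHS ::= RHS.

E ::= E :: T

[E [E [E [E [T [F [P c]]]] @ [T [F [P c]]]] :: [T [F [P c]]]] :: [T [F [P c]]]]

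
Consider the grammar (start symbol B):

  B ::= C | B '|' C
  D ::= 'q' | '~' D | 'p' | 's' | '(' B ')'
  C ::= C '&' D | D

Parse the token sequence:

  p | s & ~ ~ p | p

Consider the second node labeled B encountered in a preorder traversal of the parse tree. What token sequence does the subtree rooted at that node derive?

[B [B [B [C [D p]]] | [C [C [D s]] & [D ~ [D ~ [D p]]]]] | [C [D p]]]

p | s & ~ ~ p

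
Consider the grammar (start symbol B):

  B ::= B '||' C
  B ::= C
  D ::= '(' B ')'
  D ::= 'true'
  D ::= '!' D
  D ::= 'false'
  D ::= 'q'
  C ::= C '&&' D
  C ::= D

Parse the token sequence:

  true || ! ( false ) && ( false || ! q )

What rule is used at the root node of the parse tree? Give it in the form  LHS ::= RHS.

B ::= B '||' C

[B [B [C [D true]]] || [C [C [D ! [D ( [B [C [D false]]] )]]] && [D ( [B [B [C [D false]]] || [C [D ! [D q]]]] )]]]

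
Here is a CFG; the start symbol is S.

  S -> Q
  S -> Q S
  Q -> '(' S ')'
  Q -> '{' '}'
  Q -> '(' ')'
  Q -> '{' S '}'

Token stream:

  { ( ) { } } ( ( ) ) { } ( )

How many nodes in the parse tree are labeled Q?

7

[S [Q { [S [Q ( )] [S [Q { }]]] }] [S [Q ( [S [Q ( )]] )] [S [Q { }] [S [Q ( )]]]]]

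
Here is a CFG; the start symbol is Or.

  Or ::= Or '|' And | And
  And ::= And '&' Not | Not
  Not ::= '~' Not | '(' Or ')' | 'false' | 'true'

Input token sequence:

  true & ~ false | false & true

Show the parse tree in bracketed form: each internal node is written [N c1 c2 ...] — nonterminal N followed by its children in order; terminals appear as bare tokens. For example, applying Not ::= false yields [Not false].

Or
Or | And
And | And
And & Not | And
Not & Not | And
true & Not | And
true & ~ Not | And
true & ~ false | And
true & ~ false | And & Not
true & ~ false | Not & Not
true & ~ false | false & Not
true & ~ false | false & true

[Or [Or [And [And [Not true]] & [Not ~ [Not false]]]] | [And [And [Not false]] & [Not true]]]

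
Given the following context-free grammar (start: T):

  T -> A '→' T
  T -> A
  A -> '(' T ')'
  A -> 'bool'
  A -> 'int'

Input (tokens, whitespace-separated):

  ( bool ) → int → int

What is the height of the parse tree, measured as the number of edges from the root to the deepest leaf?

4

[T [A ( [T [A bool]] )] → [T [A int] → [T [A int]]]]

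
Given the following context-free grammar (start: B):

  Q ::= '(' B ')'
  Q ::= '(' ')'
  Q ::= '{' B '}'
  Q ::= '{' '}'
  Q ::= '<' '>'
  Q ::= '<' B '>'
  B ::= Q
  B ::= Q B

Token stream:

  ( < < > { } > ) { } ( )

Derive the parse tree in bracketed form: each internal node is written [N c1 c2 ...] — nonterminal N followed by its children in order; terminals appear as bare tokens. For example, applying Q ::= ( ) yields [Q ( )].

[B [Q ( [B [Q < [B [Q < >] [B [Q { }]]] >]] )] [B [Q { }] [B [Q ( )]]]]

B
Q B
( B ) B
( Q ) B
( < B > ) B
( < Q B > ) B
( < < > B > ) B
( < < > Q > ) B
( < < > { } > ) B
( < < > { } > ) Q B
( < < > { } > ) { } B
( < < > { } > ) { } Q
( < < > { } > ) { } ( )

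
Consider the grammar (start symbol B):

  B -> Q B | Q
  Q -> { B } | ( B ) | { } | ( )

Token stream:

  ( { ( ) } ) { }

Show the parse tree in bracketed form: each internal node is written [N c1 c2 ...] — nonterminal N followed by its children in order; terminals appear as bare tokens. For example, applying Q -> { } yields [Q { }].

[B [Q ( [B [Q { [B [Q ( )]] }]] )] [B [Q { }]]]

B
Q B
( B ) B
( Q ) B
( { B } ) B
( { Q } ) B
( { ( ) } ) B
( { ( ) } ) Q
( { ( ) } ) { }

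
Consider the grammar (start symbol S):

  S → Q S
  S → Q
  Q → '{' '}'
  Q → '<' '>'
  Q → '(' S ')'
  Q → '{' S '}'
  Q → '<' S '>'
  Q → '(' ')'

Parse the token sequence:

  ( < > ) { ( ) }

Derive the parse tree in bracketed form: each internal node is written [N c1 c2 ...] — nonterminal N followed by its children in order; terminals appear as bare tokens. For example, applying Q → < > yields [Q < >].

S
Q S
( S ) S
( Q ) S
( < > ) S
( < > ) Q
( < > ) { S }
( < > ) { Q }
( < > ) { ( ) }

[S [Q ( [S [Q < >]] )] [S [Q { [S [Q ( )]] }]]]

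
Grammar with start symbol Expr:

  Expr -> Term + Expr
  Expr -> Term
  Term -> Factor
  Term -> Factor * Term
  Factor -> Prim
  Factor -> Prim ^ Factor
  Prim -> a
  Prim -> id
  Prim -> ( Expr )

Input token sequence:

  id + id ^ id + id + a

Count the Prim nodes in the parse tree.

5

[Expr [Term [Factor [Prim id]]] + [Expr [Term [Factor [Prim id] ^ [Factor [Prim id]]]] + [Expr [Term [Factor [Prim id]]] + [Expr [Term [Factor [Prim a]]]]]]]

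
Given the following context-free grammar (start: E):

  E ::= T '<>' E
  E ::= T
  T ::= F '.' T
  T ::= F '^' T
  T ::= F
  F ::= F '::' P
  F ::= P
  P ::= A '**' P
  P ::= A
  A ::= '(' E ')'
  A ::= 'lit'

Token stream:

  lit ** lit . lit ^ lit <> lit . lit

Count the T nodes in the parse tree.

5

[E [T [F [P [A lit] ** [P [A lit]]]] . [T [F [P [A lit]]] ^ [T [F [P [A lit]]]]]] <> [E [T [F [P [A lit]]] . [T [F [P [A lit]]]]]]]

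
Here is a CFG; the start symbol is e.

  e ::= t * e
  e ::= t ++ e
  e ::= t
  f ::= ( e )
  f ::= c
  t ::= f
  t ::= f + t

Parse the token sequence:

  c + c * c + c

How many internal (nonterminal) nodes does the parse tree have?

[e [t [f c] + [t [f c]]] * [e [t [f c] + [t [f c]]]]]

10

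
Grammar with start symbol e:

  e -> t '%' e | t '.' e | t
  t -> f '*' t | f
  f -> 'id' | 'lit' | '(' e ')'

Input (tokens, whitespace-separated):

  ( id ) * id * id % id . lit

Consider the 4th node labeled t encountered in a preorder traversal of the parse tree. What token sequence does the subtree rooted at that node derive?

id

[e [t [f ( [e [t [f id]]] )] * [t [f id] * [t [f id]]]] % [e [t [f id]] . [e [t [f lit]]]]]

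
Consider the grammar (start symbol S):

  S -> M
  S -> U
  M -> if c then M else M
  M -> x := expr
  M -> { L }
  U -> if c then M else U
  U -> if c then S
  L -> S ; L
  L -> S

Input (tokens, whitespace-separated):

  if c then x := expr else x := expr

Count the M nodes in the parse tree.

3

[S [M if c then [M x := expr] else [M x := expr]]]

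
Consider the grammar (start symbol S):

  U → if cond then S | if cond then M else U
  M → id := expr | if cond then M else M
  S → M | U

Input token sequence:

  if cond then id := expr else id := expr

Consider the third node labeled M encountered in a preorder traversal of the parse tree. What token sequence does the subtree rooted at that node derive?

id := expr

[S [M if cond then [M id := expr] else [M id := expr]]]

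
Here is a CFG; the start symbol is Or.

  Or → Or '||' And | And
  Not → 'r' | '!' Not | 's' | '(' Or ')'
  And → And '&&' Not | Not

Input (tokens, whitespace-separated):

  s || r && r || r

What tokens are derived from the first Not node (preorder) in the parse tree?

[Or [Or [Or [And [Not s]]] || [And [And [Not r]] && [Not r]]] || [And [Not r]]]

s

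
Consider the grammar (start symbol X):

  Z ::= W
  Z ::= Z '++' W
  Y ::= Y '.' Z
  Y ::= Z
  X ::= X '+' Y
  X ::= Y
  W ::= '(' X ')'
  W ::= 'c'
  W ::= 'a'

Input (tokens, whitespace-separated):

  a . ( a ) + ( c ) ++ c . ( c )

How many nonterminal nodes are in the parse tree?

28

[X [X [Y [Y [Z [W a]]] . [Z [W ( [X [Y [Z [W a]]]] )]]]] + [Y [Y [Z [Z [W ( [X [Y [Z [W c]]]] )]] ++ [W c]]] . [Z [W ( [X [Y [Z [W c]]]] )]]]]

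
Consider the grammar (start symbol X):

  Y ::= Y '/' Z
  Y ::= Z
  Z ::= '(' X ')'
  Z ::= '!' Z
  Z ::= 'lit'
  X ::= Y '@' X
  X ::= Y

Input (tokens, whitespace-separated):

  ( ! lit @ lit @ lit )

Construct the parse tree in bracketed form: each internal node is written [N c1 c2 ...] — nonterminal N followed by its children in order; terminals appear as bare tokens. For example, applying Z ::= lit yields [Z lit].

X
Y
Z
( X )
( Y @ X )
( Z @ X )
( ! Z @ X )
( ! lit @ X )
( ! lit @ Y @ X )
( ! lit @ Z @ X )
( ! lit @ lit @ X )
( ! lit @ lit @ Y )
( ! lit @ lit @ Z )
( ! lit @ lit @ lit )

[X [Y [Z ( [X [Y [Z ! [Z lit]]] @ [X [Y [Z lit]] @ [X [Y [Z lit]]]]] )]]]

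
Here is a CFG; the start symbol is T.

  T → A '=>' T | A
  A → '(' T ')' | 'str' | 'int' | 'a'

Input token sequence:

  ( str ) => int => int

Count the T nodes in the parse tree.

[T [A ( [T [A str]] )] => [T [A int] => [T [A int]]]]

4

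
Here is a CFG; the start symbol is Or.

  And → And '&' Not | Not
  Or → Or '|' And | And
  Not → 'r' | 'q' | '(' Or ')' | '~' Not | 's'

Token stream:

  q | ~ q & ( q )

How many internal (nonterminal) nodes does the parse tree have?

12

[Or [Or [And [Not q]]] | [And [And [Not ~ [Not q]]] & [Not ( [Or [And [Not q]]] )]]]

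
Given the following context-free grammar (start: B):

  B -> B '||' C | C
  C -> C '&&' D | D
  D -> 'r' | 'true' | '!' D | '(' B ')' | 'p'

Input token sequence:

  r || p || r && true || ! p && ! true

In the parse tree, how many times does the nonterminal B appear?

4

[B [B [B [B [C [D r]]] || [C [D p]]] || [C [C [D r]] && [D true]]] || [C [C [D ! [D p]]] && [D ! [D true]]]]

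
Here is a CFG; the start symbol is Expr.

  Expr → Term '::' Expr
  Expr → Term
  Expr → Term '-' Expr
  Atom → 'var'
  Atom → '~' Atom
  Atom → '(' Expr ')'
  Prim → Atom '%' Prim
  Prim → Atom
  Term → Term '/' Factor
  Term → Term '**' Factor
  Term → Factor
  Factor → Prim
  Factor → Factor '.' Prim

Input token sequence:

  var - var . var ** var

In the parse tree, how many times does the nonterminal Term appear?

3

[Expr [Term [Factor [Prim [Atom var]]]] - [Expr [Term [Term [Factor [Factor [Prim [Atom var]]] . [Prim [Atom var]]]] ** [Factor [Prim [Atom var]]]]]]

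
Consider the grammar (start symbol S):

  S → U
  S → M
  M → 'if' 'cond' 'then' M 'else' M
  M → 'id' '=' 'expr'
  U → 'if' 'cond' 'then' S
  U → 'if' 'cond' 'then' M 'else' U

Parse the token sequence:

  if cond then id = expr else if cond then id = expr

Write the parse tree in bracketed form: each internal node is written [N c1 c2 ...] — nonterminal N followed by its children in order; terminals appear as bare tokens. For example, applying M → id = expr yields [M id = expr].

[S [U if cond then [M id = expr] else [U if cond then [S [M id = expr]]]]]

S
U
if cond then M else U
if cond then id = expr else U
if cond then id = expr else if cond then S
if cond then id = expr else if cond then M
if cond then id = expr else if cond then id = expr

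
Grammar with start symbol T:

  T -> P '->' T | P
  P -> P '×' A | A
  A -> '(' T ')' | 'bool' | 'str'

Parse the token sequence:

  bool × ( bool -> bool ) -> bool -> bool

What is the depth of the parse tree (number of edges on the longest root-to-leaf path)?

7

[T [P [P [A bool]] × [A ( [T [P [A bool]] -> [T [P [A bool]]]] )]] -> [T [P [A bool]] -> [T [P [A bool]]]]]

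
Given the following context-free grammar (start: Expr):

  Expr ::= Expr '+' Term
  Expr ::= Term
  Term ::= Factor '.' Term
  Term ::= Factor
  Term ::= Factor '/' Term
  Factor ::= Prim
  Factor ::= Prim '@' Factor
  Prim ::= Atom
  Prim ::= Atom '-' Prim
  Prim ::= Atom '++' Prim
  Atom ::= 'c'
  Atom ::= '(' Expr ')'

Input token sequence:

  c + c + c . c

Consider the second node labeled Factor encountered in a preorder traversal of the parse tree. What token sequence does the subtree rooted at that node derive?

c

[Expr [Expr [Expr [Term [Factor [Prim [Atom c]]]]] + [Term [Factor [Prim [Atom c]]]]] + [Term [Factor [Prim [Atom c]]] . [Term [Factor [Prim [Atom c]]]]]]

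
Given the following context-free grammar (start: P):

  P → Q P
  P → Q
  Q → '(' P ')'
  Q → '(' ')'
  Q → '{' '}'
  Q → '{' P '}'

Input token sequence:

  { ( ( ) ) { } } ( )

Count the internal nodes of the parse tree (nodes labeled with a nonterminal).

[P [Q { [P [Q ( [P [Q ( )]] )] [P [Q { }]]] }] [P [Q ( )]]]

10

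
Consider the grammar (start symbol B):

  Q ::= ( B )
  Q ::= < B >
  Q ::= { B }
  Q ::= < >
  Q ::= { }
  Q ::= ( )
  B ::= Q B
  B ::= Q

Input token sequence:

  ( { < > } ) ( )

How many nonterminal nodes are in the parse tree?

[B [Q ( [B [Q { [B [Q < >]] }]] )] [B [Q ( )]]]

8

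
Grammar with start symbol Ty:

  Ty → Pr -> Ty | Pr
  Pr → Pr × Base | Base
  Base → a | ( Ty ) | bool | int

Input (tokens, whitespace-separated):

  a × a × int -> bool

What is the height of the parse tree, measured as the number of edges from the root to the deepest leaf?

5

[Ty [Pr [Pr [Pr [Base a]] × [Base a]] × [Base int]] -> [Ty [Pr [Base bool]]]]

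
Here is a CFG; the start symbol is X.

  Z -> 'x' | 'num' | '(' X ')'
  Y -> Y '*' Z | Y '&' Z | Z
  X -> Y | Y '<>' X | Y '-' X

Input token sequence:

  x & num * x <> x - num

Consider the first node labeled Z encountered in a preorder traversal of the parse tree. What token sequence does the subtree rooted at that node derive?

x

[X [Y [Y [Y [Z x]] & [Z num]] * [Z x]] <> [X [Y [Z x]] - [X [Y [Z num]]]]]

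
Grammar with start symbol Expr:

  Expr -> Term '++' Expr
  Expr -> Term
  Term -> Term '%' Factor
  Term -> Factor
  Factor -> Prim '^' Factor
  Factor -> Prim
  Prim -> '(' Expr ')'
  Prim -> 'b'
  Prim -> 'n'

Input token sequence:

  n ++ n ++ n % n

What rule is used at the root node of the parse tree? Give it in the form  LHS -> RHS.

Expr -> Term '++' Expr

[Expr [Term [Factor [Prim n]]] ++ [Expr [Term [Factor [Prim n]]] ++ [Expr [Term [Term [Factor [Prim n]]] % [Factor [Prim n]]]]]]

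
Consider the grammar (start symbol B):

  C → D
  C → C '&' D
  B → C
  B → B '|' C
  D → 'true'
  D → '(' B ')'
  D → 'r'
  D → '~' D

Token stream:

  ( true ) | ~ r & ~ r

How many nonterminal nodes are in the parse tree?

13

[B [B [C [D ( [B [C [D true]]] )]]] | [C [C [D ~ [D r]]] & [D ~ [D r]]]]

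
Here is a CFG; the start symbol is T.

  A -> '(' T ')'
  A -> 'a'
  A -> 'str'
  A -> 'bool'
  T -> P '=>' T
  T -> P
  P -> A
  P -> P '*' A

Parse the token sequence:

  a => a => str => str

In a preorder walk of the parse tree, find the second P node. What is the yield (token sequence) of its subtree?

a

[T [P [A a]] => [T [P [A a]] => [T [P [A str]] => [T [P [A str]]]]]]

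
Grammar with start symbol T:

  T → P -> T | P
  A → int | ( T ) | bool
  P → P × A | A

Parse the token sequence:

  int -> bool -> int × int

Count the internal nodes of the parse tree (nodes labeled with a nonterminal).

[T [P [A int]] -> [T [P [A bool]] -> [T [P [P [A int]] × [A int]]]]]

11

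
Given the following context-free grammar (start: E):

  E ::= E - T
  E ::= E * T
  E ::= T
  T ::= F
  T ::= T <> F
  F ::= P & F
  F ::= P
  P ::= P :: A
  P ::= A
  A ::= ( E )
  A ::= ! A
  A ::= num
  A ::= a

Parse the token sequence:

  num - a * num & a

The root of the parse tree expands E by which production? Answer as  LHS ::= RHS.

E ::= E * T

[E [E [E [T [F [P [A num]]]]] - [T [F [P [A a]]]]] * [T [F [P [A num]] & [F [P [A a]]]]]]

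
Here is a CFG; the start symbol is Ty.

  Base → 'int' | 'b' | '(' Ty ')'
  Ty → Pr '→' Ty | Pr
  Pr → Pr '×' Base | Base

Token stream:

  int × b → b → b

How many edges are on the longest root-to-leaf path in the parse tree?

[Ty [Pr [Pr [Base int]] × [Base b]] → [Ty [Pr [Base b]] → [Ty [Pr [Base b]]]]]

5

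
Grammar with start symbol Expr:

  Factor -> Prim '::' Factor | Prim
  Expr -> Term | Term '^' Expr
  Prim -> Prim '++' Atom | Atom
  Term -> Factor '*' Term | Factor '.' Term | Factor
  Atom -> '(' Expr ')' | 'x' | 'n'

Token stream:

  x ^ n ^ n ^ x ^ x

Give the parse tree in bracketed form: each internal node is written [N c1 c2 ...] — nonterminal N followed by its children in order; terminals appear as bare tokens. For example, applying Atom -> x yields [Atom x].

[Expr [Term [Factor [Prim [Atom x]]]] ^ [Expr [Term [Factor [Prim [Atom n]]]] ^ [Expr [Term [Factor [Prim [Atom n]]]] ^ [Expr [Term [Factor [Prim [Atom x]]]] ^ [Expr [Term [Factor [Prim [Atom x]]]]]]]]]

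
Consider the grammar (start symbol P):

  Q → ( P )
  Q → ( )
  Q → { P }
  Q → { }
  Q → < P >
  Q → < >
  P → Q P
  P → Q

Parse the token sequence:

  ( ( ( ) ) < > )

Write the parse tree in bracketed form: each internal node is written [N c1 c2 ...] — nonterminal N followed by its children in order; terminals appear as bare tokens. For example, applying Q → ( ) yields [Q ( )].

[P [Q ( [P [Q ( [P [Q ( )]] )] [P [Q < >]]] )]]

P
Q
( P )
( Q P )
( ( P ) P )
( ( Q ) P )
( ( ( ) ) P )
( ( ( ) ) Q )
( ( ( ) ) < > )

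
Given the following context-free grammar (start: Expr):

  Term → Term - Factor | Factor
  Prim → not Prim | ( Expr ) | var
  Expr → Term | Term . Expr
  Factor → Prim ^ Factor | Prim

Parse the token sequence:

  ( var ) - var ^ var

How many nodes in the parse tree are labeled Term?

[Expr [Term [Term [Factor [Prim ( [Expr [Term [Factor [Prim var]]]] )]]] - [Factor [Prim var] ^ [Factor [Prim var]]]]]

3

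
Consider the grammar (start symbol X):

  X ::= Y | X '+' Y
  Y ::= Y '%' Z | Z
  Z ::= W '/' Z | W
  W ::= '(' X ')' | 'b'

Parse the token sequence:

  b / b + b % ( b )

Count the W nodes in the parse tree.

[X [X [Y [Z [W b] / [Z [W b]]]]] + [Y [Y [Z [W b]]] % [Z [W ( [X [Y [Z [W b]]]] )]]]]

5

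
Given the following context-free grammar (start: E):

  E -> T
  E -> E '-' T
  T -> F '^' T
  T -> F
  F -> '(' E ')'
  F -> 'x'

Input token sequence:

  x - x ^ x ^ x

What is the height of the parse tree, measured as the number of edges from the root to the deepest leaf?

5

[E [E [T [F x]]] - [T [F x] ^ [T [F x] ^ [T [F x]]]]]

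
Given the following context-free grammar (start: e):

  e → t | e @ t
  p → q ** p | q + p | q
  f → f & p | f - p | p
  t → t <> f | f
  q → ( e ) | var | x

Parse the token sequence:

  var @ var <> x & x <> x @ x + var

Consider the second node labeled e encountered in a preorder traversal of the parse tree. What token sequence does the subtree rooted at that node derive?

[e [e [e [t [f [p [q var]]]]] @ [t [t [t [f [p [q var]]]] <> [f [f [p [q x]]] & [p [q x]]]] <> [f [p [q x]]]]] @ [t [f [p [q x] + [p [q var]]]]]]

var @ var <> x & x <> x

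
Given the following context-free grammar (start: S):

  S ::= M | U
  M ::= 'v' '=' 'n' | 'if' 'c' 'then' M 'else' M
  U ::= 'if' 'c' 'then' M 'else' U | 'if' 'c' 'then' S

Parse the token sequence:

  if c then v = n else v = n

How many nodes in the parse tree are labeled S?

1

[S [M if c then [M v = n] else [M v = n]]]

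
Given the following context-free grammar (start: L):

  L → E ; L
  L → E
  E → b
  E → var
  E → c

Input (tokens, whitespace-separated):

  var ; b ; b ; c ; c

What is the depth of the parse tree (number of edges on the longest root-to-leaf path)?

[L [E var] ; [L [E b] ; [L [E b] ; [L [E c] ; [L [E c]]]]]]

6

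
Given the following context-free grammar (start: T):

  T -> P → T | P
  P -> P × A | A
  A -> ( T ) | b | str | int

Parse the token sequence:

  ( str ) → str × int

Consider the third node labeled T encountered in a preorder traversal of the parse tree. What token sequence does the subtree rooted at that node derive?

str × int

[T [P [A ( [T [P [A str]]] )]] → [T [P [P [A str]] × [A int]]]]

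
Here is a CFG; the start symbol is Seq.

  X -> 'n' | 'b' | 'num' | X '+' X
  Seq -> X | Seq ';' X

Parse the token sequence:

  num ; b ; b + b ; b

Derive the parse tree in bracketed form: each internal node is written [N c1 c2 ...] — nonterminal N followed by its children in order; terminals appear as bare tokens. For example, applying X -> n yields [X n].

Seq
Seq ; X
Seq ; X ; X
Seq ; X ; X ; X
X ; X ; X ; X
num ; X ; X ; X
num ; b ; X ; X
num ; b ; X + X ; X
num ; b ; b + X ; X
num ; b ; b + b ; X
num ; b ; b + b ; b

[Seq [Seq [Seq [Seq [X num]] ; [X b]] ; [X [X b] + [X b]]] ; [X b]]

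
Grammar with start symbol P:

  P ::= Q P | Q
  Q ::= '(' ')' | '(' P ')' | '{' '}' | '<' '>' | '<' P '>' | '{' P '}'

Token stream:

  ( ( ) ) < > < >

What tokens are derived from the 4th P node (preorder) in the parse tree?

[P [Q ( [P [Q ( )]] )] [P [Q < >] [P [Q < >]]]]

< >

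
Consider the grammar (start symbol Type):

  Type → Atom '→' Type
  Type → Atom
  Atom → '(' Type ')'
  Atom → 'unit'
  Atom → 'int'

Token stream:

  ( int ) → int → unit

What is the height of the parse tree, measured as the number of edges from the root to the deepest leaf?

[Type [Atom ( [Type [Atom int]] )] → [Type [Atom int] → [Type [Atom unit]]]]

4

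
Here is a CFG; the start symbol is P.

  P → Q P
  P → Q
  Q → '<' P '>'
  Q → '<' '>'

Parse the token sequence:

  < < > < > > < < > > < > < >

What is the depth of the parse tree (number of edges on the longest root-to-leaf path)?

5

[P [Q < [P [Q < >] [P [Q < >]]] >] [P [Q < [P [Q < >]] >] [P [Q < >] [P [Q < >]]]]]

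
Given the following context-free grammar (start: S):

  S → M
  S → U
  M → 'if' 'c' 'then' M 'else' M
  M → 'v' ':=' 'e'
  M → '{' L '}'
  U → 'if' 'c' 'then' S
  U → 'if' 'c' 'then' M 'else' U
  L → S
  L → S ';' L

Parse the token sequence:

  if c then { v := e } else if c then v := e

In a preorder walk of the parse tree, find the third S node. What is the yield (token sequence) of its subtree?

v := e

[S [U if c then [M { [L [S [M v := e]]] }] else [U if c then [S [M v := e]]]]]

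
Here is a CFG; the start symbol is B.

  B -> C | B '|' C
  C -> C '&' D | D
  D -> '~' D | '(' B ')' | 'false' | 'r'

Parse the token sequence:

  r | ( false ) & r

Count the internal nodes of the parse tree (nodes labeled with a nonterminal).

11

[B [B [C [D r]]] | [C [C [D ( [B [C [D false]]] )]] & [D r]]]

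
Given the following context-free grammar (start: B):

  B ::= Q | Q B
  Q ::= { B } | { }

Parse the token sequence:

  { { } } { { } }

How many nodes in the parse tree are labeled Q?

[B [Q { [B [Q { }]] }] [B [Q { [B [Q { }]] }]]]

4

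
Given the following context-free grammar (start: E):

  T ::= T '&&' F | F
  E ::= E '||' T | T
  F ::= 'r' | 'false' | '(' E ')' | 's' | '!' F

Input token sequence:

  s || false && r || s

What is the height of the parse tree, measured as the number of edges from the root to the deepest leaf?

[E [E [E [T [F s]]] || [T [T [F false]] && [F r]]] || [T [F s]]]

5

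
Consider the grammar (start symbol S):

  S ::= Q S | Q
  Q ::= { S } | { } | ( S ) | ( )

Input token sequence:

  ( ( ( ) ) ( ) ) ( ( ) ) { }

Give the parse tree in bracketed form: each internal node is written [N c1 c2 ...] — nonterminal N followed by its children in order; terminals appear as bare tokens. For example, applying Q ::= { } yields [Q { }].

[S [Q ( [S [Q ( [S [Q ( )]] )] [S [Q ( )]]] )] [S [Q ( [S [Q ( )]] )] [S [Q { }]]]]

S
Q S
( S ) S
( Q S ) S
( ( S ) S ) S
( ( Q ) S ) S
( ( ( ) ) S ) S
( ( ( ) ) Q ) S
( ( ( ) ) ( ) ) S
( ( ( ) ) ( ) ) Q S
( ( ( ) ) ( ) ) ( S ) S
( ( ( ) ) ( ) ) ( Q ) S
( ( ( ) ) ( ) ) ( ( ) ) S
( ( ( ) ) ( ) ) ( ( ) ) Q
( ( ( ) ) ( ) ) ( ( ) ) { }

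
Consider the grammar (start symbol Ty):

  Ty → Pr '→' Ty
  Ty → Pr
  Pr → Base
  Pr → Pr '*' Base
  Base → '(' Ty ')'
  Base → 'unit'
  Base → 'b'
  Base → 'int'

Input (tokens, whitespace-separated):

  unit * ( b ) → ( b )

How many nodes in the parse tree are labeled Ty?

4

[Ty [Pr [Pr [Base unit]] * [Base ( [Ty [Pr [Base b]]] )]] → [Ty [Pr [Base ( [Ty [Pr [Base b]]] )]]]]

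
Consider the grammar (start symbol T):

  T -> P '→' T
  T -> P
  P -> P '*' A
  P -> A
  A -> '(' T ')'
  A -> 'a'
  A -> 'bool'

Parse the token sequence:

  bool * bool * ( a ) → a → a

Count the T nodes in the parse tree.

[T [P [P [P [A bool]] * [A bool]] * [A ( [T [P [A a]]] )]] → [T [P [A a]] → [T [P [A a]]]]]

4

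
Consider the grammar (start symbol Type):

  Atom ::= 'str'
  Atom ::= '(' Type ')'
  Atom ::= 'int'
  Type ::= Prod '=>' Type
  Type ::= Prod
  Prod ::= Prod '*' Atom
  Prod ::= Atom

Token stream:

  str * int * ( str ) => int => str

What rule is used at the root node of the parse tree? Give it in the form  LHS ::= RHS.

Type ::= Prod '=>' Type

[Type [Prod [Prod [Prod [Atom str]] * [Atom int]] * [Atom ( [Type [Prod [Atom str]]] )]] => [Type [Prod [Atom int]] => [Type [Prod [Atom str]]]]]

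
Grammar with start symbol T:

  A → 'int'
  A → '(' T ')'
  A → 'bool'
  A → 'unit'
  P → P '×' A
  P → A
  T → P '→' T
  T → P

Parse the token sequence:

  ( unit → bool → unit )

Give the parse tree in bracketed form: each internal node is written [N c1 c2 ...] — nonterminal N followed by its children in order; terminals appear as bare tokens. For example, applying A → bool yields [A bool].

[T [P [A ( [T [P [A unit]] → [T [P [A bool]] → [T [P [A unit]]]]] )]]]

T
P
A
( T )
( P → T )
( A → T )
( unit → T )
( unit → P → T )
( unit → A → T )
( unit → bool → T )
( unit → bool → P )
( unit → bool → A )
( unit → bool → unit )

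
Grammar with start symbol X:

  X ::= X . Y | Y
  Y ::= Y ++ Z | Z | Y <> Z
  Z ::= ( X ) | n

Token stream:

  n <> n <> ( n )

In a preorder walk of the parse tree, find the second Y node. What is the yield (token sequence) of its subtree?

[X [Y [Y [Y [Z n]] <> [Z n]] <> [Z ( [X [Y [Z n]]] )]]]

n <> n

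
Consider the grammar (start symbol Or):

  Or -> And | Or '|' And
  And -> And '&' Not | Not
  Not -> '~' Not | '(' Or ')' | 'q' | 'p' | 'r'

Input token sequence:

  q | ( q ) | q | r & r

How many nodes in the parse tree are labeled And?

[Or [Or [Or [Or [And [Not q]]] | [And [Not ( [Or [And [Not q]]] )]]] | [And [Not q]]] | [And [And [Not r]] & [Not r]]]

6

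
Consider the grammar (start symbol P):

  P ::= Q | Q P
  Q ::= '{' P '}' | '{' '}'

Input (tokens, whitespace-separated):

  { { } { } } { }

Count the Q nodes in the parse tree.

4

[P [Q { [P [Q { }] [P [Q { }]]] }] [P [Q { }]]]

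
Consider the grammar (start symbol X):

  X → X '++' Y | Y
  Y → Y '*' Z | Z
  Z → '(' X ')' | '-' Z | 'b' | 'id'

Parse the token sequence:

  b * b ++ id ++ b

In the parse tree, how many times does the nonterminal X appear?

3

[X [X [X [Y [Y [Z b]] * [Z b]]] ++ [Y [Z id]]] ++ [Y [Z b]]]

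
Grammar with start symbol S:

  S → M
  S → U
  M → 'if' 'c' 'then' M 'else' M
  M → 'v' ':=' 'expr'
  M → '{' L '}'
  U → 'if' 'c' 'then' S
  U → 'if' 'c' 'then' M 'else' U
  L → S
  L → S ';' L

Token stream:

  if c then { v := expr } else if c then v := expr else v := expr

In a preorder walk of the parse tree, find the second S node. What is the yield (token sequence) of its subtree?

[S [M if c then [M { [L [S [M v := expr]]] }] else [M if c then [M v := expr] else [M v := expr]]]]

v := expr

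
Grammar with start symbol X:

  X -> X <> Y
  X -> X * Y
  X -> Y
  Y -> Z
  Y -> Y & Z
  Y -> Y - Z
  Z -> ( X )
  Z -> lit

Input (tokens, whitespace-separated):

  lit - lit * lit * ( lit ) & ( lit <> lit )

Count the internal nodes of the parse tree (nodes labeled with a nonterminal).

22

[X [X [X [Y [Y [Z lit]] - [Z lit]]] * [Y [Z lit]]] * [Y [Y [Z ( [X [Y [Z lit]]] )]] & [Z ( [X [X [Y [Z lit]]] <> [Y [Z lit]]] )]]]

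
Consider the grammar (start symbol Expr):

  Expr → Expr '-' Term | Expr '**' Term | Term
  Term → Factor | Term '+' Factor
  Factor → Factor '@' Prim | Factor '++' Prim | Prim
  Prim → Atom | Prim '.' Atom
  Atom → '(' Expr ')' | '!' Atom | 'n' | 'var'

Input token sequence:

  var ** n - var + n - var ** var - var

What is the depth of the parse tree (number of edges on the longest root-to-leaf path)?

[Expr [Expr [Expr [Expr [Expr [Expr [Term [Factor [Prim [Atom var]]]]] ** [Term [Factor [Prim [Atom n]]]]] - [Term [Term [Factor [Prim [Atom var]]]] + [Factor [Prim [Atom n]]]]] - [Term [Factor [Prim [Atom var]]]]] ** [Term [Factor [Prim [Atom var]]]]] - [Term [Factor [Prim [Atom var]]]]]

10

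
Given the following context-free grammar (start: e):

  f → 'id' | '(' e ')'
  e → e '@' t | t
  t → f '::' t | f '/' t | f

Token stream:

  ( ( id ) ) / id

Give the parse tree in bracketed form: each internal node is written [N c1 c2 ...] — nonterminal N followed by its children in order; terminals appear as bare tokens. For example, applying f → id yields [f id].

e
t
f / t
( e ) / t
( t ) / t
( f ) / t
( ( e ) ) / t
( ( t ) ) / t
( ( f ) ) / t
( ( id ) ) / t
( ( id ) ) / f
( ( id ) ) / id

[e [t [f ( [e [t [f ( [e [t [f id]]] )]]] )] / [t [f id]]]]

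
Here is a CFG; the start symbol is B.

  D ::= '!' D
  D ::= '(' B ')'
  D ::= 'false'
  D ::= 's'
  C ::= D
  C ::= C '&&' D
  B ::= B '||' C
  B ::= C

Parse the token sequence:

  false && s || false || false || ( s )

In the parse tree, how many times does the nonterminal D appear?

6

[B [B [B [B [C [C [D false]] && [D s]]] || [C [D false]]] || [C [D false]]] || [C [D ( [B [C [D s]]] )]]]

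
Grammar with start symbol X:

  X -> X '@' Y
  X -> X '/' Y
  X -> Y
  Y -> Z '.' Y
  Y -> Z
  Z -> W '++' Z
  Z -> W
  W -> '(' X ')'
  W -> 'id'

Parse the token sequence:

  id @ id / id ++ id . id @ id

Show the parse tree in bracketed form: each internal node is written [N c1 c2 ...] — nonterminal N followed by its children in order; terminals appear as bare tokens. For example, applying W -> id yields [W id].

[X [X [X [X [Y [Z [W id]]]] @ [Y [Z [W id]]]] / [Y [Z [W id] ++ [Z [W id]]] . [Y [Z [W id]]]]] @ [Y [Z [W id]]]]

X
X @ Y
X / Y @ Y
X @ Y / Y @ Y
Y @ Y / Y @ Y
Z @ Y / Y @ Y
W @ Y / Y @ Y
id @ Y / Y @ Y
id @ Z / Y @ Y
id @ W / Y @ Y
id @ id / Y @ Y
id @ id / Z . Y @ Y
id @ id / W ++ Z . Y @ Y
id @ id / id ++ Z . Y @ Y
id @ id / id ++ W . Y @ Y
id @ id / id ++ id . Y @ Y
id @ id / id ++ id . Z @ Y
id @ id / id ++ id . W @ Y
id @ id / id ++ id . id @ Y
id @ id / id ++ id . id @ Z
id @ id / id ++ id . id @ W
id @ id / id ++ id . id @ id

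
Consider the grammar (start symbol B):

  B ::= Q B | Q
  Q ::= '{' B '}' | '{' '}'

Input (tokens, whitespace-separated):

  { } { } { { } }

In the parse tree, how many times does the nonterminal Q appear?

4

[B [Q { }] [B [Q { }] [B [Q { [B [Q { }]] }]]]]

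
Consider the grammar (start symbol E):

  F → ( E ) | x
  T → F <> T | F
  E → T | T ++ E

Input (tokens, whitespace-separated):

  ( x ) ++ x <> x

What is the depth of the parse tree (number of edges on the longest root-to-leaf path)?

6

[E [T [F ( [E [T [F x]]] )]] ++ [E [T [F x] <> [T [F x]]]]]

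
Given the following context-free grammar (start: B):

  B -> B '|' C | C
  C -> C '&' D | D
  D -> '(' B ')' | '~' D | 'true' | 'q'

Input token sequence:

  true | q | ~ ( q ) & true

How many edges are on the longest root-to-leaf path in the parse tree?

[B [B [B [C [D true]]] | [C [D q]]] | [C [C [D ~ [D ( [B [C [D q]]] )]]] & [D true]]]

8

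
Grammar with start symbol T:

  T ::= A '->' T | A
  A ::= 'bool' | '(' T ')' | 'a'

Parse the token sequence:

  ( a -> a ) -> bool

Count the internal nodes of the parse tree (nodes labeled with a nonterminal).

[T [A ( [T [A a] -> [T [A a]]] )] -> [T [A bool]]]

8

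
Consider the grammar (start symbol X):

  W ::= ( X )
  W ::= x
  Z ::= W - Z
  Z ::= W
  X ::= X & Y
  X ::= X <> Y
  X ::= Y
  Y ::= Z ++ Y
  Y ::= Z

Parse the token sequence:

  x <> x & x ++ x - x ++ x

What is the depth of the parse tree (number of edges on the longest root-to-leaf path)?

[X [X [X [Y [Z [W x]]]] <> [Y [Z [W x]]]] & [Y [Z [W x]] ++ [Y [Z [W x] - [Z [W x]]] ++ [Y [Z [W x]]]]]]

6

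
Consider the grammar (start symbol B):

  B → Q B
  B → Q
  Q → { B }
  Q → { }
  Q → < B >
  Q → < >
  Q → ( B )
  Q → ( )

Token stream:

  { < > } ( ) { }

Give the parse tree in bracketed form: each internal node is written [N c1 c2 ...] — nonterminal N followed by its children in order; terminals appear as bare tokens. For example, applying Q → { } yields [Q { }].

[B [Q { [B [Q < >]] }] [B [Q ( )] [B [Q { }]]]]

B
Q B
{ B } B
{ Q } B
{ < > } B
{ < > } Q B
{ < > } ( ) B
{ < > } ( ) Q
{ < > } ( ) { }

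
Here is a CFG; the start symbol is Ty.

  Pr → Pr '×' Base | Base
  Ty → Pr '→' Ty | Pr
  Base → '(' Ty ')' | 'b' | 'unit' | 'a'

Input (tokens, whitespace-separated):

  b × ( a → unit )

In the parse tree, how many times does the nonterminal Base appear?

4

[Ty [Pr [Pr [Base b]] × [Base ( [Ty [Pr [Base a]] → [Ty [Pr [Base unit]]]] )]]]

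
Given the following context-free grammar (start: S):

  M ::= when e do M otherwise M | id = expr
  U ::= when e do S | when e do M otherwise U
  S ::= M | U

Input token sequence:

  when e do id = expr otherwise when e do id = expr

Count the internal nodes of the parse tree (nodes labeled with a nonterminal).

6

[S [U when e do [M id = expr] otherwise [U when e do [S [M id = expr]]]]]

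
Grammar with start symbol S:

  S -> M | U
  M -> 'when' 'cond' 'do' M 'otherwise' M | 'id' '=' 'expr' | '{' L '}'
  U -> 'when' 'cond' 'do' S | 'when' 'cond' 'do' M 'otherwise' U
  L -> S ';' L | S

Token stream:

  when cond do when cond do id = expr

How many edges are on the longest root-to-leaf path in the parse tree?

[S [U when cond do [S [U when cond do [S [M id = expr]]]]]]

6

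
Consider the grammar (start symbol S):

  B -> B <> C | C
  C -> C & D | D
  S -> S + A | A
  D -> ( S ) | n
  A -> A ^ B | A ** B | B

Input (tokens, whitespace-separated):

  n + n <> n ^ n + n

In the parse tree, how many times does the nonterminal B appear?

[S [S [S [A [B [C [D n]]]]] + [A [A [B [B [C [D n]]] <> [C [D n]]]] ^ [B [C [D n]]]]] + [A [B [C [D n]]]]]

5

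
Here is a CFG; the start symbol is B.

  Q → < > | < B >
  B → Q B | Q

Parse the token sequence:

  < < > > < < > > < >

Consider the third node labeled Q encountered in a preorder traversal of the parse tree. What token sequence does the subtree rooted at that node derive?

< < > >

[B [Q < [B [Q < >]] >] [B [Q < [B [Q < >]] >] [B [Q < >]]]]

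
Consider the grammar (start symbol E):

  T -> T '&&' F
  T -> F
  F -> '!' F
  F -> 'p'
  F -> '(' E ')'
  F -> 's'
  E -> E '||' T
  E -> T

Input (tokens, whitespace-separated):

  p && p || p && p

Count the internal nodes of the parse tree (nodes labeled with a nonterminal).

10

[E [E [T [T [F p]] && [F p]]] || [T [T [F p]] && [F p]]]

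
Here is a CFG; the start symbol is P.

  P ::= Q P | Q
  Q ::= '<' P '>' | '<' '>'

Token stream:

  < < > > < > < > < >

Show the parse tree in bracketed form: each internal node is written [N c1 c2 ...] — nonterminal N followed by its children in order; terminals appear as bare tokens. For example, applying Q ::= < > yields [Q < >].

P
Q P
< P > P
< Q > P
< < > > P
< < > > Q P
< < > > < > P
< < > > < > Q P
< < > > < > < > P
< < > > < > < > Q
< < > > < > < > < >

[P [Q < [P [Q < >]] >] [P [Q < >] [P [Q < >] [P [Q < >]]]]]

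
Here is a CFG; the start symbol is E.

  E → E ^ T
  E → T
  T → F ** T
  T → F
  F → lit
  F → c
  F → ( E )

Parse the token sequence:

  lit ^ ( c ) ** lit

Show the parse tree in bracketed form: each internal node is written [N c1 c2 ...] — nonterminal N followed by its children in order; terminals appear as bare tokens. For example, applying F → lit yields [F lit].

[E [E [T [F lit]]] ^ [T [F ( [E [T [F c]]] )] ** [T [F lit]]]]

E
E ^ T
T ^ T
F ^ T
lit ^ T
lit ^ F ** T
lit ^ ( E ) ** T
lit ^ ( T ) ** T
lit ^ ( F ) ** T
lit ^ ( c ) ** T
lit ^ ( c ) ** F
lit ^ ( c ) ** lit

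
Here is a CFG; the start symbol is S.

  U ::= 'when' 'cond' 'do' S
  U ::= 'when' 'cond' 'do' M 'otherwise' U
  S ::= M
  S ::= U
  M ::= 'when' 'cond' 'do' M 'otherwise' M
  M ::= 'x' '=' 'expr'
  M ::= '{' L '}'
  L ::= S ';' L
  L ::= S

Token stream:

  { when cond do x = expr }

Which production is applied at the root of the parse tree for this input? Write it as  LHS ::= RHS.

S ::= M

[S [M { [L [S [U when cond do [S [M x = expr]]]]] }]]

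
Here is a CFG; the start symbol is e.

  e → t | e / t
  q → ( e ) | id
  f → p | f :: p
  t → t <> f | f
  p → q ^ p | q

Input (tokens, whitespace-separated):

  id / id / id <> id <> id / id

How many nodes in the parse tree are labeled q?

[e [e [e [e [t [f [p [q id]]]]] / [t [f [p [q id]]]]] / [t [t [t [f [p [q id]]]] <> [f [p [q id]]]] <> [f [p [q id]]]]] / [t [f [p [q id]]]]]

6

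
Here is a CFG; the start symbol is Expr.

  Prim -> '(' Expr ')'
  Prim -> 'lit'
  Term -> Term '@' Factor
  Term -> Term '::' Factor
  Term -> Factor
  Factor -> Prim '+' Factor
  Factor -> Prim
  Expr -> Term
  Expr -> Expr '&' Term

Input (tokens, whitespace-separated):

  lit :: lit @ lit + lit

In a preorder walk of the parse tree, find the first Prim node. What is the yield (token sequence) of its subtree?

[Expr [Term [Term [Term [Factor [Prim lit]]] :: [Factor [Prim lit]]] @ [Factor [Prim lit] + [Factor [Prim lit]]]]]

lit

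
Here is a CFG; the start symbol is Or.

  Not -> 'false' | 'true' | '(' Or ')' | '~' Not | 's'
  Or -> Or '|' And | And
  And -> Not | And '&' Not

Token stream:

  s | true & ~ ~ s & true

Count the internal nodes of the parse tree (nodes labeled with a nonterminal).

12

[Or [Or [And [Not s]]] | [And [And [And [Not true]] & [Not ~ [Not ~ [Not s]]]] & [Not true]]]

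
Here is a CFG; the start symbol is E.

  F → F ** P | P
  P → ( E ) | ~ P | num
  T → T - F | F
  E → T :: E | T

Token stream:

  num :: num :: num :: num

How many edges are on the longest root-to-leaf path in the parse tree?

7

[E [T [F [P num]]] :: [E [T [F [P num]]] :: [E [T [F [P num]]] :: [E [T [F [P num]]]]]]]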